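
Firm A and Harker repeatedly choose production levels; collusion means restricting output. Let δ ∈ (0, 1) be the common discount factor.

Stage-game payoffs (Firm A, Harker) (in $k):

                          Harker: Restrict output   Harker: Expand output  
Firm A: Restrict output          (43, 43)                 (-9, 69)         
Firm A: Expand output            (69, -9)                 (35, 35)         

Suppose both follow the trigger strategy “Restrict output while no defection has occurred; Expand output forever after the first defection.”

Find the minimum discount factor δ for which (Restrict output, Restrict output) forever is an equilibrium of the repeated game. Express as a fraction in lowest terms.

13/17

Under grim trigger the critical discount factor is (T−C)/(T−P) with T = 69, C = 43, P = 35.
δ* = (69−43)/(69−35) = 26/34 = 13/17.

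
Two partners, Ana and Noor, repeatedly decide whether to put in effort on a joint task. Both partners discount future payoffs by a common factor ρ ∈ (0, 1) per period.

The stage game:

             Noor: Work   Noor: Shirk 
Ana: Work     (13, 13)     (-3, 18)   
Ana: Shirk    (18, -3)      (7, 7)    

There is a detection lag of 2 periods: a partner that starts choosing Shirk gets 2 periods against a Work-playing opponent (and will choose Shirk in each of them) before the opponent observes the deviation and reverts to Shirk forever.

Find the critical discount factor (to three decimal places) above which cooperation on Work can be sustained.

A deviator earns 18 for 2 periods, then 7 forever; cooperating earns 13 forever. Multiplying the IC by (1−ρ):
13 ≥ 18(1−ρ^2) + 7ρ^2, so 11·ρ^2 ≥ 5 and ρ^2 ≥ 5/11.
ρ ≥ (5/11)^(1/2) ≈ 0.674.

0.674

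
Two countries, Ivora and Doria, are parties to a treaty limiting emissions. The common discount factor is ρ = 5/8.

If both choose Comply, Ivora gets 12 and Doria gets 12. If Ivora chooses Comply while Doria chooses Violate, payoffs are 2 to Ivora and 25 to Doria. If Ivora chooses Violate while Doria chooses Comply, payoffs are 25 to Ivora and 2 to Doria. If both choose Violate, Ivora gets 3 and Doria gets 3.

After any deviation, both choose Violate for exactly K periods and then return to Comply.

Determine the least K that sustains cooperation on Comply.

5

No profitable deviation requires (12−3)(ρ+…+ρ^K) ≥ 25−12, i.e. ρ+…+ρ^K ≥ 13/9 ≈ 1.4444.
With ρ = 5/8, the partial sums are K=1: 0.6250, K=2: 1.0156, K=3: 1.2598, K=4: 1.4124, K=5: 1.5077.
K = 5 is the first length at which the sum reaches 1.4444.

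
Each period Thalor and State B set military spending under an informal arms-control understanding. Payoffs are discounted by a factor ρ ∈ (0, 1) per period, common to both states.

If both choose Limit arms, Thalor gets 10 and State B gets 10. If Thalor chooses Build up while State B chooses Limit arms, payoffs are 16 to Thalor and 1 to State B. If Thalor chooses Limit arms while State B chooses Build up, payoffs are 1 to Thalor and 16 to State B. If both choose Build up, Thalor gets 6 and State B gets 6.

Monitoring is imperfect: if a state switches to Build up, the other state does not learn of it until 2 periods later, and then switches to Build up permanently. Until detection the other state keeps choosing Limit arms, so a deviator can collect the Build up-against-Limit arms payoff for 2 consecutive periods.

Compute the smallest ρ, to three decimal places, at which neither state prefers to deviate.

A deviator earns 16 for 2 periods, then 6 forever; cooperating earns 10 forever. Multiplying the IC by (1−ρ):
10 ≥ 16(1−ρ^2) + 6ρ^2, so 10·ρ^2 ≥ 6 and ρ^2 ≥ 3/5.
ρ ≥ (3/5)^(1/2) ≈ 0.775.

0.775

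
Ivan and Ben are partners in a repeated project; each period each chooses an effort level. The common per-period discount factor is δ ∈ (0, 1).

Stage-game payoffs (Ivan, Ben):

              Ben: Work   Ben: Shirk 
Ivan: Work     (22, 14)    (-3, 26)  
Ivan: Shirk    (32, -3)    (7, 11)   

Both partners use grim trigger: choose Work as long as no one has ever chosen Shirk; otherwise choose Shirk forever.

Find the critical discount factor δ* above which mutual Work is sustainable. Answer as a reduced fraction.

For Ivan: deviation gain 32−22 = 10, per-period punishment loss 22−7 = 15. IC gives δ ≥ 10/25 = 2/5.
For Ben: gain 12, loss 3 per period, so δ ≥ 12/15 = 4/5.
The tighter constraint is Ben's, so cooperation needs δ ≥ 4/5.

4/5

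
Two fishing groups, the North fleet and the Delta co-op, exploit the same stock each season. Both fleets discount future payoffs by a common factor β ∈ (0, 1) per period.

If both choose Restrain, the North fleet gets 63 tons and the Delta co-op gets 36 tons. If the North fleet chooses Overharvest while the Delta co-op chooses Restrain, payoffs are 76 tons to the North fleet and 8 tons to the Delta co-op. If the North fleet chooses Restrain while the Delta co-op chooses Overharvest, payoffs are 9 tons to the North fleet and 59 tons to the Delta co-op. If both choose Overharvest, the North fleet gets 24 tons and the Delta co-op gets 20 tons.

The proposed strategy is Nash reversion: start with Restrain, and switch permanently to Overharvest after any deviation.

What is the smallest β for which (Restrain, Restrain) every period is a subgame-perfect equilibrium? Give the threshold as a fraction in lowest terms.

23/39

the North fleet: cooperation gives 63 each period; deviation gives 76 once then 24 forever.
  63/(1−β) ≥ 76 + 24β/(1−β) ⇒ β ≥ 13/52 = 1/4.
the Delta co-op: cooperation gives 36 each period; deviation gives 59 once then 20 forever.
  β ≥ 23/39.
Both must hold, so the binding constraint is the Delta co-op's: β ≥ 23/39.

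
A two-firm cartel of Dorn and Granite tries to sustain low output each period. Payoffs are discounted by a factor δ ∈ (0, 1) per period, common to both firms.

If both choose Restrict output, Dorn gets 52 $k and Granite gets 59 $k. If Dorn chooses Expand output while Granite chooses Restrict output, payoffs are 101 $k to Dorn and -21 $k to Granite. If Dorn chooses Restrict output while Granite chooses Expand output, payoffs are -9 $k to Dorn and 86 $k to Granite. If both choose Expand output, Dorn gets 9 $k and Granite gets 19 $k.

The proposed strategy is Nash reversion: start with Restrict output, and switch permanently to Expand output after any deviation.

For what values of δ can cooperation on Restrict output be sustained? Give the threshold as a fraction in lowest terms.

For Dorn: deviation gain 101−52 = 49, per-period punishment loss 52−9 = 43. IC gives δ ≥ 49/92.
For Granite: gain 27, loss 40 per period, so δ ≥ 27/67.
The tighter constraint is Dorn's, so cooperation needs δ ≥ 49/92.

49/92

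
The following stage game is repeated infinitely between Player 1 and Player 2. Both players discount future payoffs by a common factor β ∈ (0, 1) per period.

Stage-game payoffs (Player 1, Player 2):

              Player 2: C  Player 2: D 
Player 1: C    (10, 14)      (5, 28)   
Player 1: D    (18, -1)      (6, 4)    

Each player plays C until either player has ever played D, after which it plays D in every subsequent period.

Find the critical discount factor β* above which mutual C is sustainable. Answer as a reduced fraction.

For Player 1: deviation gain 18−10 = 8, per-period punishment loss 10−6 = 4. IC gives β ≥ 8/12 = 2/3.
For Player 2: gain 14, loss 10 per period, so β ≥ 14/24 = 7/12.
The tighter constraint is Player 1's, so cooperation needs β ≥ 2/3.

2/3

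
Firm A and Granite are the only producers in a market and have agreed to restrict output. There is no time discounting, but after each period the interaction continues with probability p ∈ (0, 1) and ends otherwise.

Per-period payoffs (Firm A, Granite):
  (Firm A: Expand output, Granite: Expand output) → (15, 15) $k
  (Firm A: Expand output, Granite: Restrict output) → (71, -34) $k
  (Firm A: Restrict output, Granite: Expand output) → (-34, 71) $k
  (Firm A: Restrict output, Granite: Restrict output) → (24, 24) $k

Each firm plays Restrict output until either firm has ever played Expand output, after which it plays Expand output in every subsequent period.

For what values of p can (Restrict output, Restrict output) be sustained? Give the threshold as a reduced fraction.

With no time discounting, the continuation probability p plays the role of the discount factor.
Grim-trigger IC: 24/(1−p) ≥ 71 + 15p/(1−p) ⇒ p ≥ (71−24)/(71−15) = 47/56.

47/56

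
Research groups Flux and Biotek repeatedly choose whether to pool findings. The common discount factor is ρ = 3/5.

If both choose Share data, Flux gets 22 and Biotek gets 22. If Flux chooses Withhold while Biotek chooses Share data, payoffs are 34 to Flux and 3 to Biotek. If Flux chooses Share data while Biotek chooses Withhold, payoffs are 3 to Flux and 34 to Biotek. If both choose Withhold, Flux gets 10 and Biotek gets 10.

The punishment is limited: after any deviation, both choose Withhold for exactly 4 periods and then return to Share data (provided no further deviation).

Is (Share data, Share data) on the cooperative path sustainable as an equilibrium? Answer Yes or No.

Comparing payoff streams over the 5 periods until play realigns: cooperate → 22(1+ρ+…+ρ^4); deviate → 34 + 10(ρ+…+ρ^4).
Cooperation is sustained iff (22−10)(ρ+…+ρ^4) ≥ 34−22.
ρ+…+ρ^4 = 3/5·(1−(3/5)^4)/(1−3/5) = 1.3056, and (34−22)/(22−10) = 1.0000.
1.3056 ≥ 1.0000, so cooperation is sustainable.

Yes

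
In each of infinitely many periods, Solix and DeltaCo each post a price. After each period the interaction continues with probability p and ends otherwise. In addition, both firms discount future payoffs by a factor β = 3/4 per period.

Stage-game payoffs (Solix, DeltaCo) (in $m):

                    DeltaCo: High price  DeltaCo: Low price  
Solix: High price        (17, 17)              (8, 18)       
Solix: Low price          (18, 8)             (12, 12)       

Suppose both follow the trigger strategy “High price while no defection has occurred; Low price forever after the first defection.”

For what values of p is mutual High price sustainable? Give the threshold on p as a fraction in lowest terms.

Expected continuation weight on next period's payoff is β·p = 3/4·p, which plays the role of the discount factor.
Cooperation requires 3/4·p ≥ (18−17)/(18−12) = 1/6, hence p ≥ 2/9.

2/9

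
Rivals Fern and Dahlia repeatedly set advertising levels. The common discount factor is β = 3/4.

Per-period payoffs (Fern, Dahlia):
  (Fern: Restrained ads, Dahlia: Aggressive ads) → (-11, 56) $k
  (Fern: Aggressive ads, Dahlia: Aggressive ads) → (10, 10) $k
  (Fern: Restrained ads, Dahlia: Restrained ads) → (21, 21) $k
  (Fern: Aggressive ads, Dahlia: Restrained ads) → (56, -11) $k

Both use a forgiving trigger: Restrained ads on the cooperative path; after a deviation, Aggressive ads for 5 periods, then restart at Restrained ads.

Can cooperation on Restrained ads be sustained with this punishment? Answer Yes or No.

Comparing payoff streams over the 6 periods until play realigns: cooperate → 21(1+β+…+β^5); deviate → 56 + 10(β+…+β^5).
Cooperation is sustained iff (21−10)(β+…+β^5) ≥ 56−21.
β+…+β^5 = 3/4·(1−(3/4)^5)/(1−3/4) = 2.2881, and (56−21)/(21−10) = 3.1818.
2.2881 < 3.1818, so cooperation is not sustainable.

No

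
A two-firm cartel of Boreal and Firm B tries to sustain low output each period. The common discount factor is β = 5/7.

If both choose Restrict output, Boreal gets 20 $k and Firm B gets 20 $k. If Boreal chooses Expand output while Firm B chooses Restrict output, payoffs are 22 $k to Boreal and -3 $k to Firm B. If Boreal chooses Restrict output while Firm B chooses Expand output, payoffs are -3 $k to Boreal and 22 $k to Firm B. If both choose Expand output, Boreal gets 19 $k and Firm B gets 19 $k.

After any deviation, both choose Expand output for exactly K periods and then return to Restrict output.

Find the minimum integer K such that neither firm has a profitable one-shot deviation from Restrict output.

5

Need Σ_{k=1}^{K} β^k ≥ (22−20)/(20−19) = 2.0000 at β = 5/7.
At K = 4 the sum is 1.8492 < 2.0000; at K = 5 it is 2.0352 ≥ 2.0000.
So the minimum punishment length is K = 5.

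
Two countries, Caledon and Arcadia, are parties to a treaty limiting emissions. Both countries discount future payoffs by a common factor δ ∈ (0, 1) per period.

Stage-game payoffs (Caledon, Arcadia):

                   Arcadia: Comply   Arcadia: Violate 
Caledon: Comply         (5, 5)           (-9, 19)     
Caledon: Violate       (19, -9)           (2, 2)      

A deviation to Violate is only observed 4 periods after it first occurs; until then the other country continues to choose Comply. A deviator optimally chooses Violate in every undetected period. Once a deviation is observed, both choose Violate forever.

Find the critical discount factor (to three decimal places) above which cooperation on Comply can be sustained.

A deviator earns 19 for 4 periods, then 2 forever; cooperating earns 5 forever. Multiplying the IC by (1−δ):
5 ≥ 19(1−δ^4) + 2δ^4, so 17·δ^4 ≥ 14 and δ^4 ≥ 14/17.
δ ≥ (14/17)^(1/4) ≈ 0.953.

0.953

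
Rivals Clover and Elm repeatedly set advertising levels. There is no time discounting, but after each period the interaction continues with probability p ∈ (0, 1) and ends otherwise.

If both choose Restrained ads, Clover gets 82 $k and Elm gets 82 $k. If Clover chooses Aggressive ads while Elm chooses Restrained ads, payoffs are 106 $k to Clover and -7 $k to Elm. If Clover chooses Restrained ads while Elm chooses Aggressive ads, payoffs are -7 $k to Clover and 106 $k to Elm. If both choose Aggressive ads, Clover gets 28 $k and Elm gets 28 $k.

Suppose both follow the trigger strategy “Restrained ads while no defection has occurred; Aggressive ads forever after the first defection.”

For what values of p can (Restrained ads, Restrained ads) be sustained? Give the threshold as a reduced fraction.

With no time discounting, the continuation probability p plays the role of the discount factor.
Grim-trigger IC: 82/(1−p) ≥ 106 + 28p/(1−p) ⇒ p ≥ (106−82)/(106−28) = 4/13.

4/13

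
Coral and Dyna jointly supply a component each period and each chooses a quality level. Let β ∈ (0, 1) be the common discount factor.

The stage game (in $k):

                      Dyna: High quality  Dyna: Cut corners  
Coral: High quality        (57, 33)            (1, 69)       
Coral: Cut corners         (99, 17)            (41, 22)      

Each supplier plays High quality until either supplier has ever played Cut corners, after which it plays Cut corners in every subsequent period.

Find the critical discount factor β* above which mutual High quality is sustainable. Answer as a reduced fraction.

For Coral: deviation gain 99−57 = 42, per-period punishment loss 57−41 = 16. IC gives β ≥ 42/58 = 21/29.
For Dyna: gain 36, loss 11 per period, so β ≥ 36/47.
The tighter constraint is Dyna's, so cooperation needs β ≥ 36/47.

36/47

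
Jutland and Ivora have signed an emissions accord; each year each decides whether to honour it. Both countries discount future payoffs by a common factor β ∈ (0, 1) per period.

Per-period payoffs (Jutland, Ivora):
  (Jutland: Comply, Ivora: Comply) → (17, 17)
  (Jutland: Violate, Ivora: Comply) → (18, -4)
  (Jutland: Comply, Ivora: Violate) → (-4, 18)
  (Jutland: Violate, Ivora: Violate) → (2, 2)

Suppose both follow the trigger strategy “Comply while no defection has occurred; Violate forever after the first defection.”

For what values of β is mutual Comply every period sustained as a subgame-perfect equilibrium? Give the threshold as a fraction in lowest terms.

1/16

Under grim trigger the critical discount factor is (T−C)/(T−P) with T = 18, C = 17, P = 2.
β* = (18−17)/(18−2) = 1/16.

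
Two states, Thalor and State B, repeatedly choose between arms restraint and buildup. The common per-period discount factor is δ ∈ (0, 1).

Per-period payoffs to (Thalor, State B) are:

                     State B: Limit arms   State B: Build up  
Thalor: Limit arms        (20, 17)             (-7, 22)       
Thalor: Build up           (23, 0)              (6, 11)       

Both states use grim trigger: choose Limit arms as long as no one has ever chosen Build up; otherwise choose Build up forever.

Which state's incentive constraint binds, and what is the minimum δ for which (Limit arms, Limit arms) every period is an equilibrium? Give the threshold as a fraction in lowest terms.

State B; δ ≥ 5/11

Thalor's threshold: (23−20)/(23−6) = 3/17.
State B's threshold: (22−17)/(22−11) = 5/11.
3/17 < 5/11, so State B binds and δ* = 5/11.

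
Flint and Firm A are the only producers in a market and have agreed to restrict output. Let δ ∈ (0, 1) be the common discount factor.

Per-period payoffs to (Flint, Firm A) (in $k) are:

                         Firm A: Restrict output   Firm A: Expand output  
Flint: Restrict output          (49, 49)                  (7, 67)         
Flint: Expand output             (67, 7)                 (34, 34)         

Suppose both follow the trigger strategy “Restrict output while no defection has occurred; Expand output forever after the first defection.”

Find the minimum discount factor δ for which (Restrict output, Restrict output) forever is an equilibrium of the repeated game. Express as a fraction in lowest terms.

One-period gain from deviating is 67 − 49 = 18. The loss is 49 − 34 = 15 in every subsequent period, with present value 15·δ/(1−δ).
Deviation is unprofitable when 15·δ/(1−δ) ≥ 18, i.e. δ/(1−δ) ≥ 6/5.
Equivalently δ ≥ 18/(18+15) = 6/11.

6/11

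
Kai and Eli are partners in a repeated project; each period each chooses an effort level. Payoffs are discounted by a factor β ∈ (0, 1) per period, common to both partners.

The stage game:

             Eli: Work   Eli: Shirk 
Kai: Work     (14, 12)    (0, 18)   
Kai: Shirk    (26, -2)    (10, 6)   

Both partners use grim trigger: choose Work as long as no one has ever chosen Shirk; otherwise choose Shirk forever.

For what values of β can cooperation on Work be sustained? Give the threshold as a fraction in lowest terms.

3/4

For Kai: deviation gain 26−14 = 12, per-period punishment loss 14−10 = 4. IC gives β ≥ 12/16 = 3/4.
For Eli: gain 6, loss 6 per period, so β ≥ 6/12 = 1/2.
The tighter constraint is Kai's, so cooperation needs β ≥ 3/4.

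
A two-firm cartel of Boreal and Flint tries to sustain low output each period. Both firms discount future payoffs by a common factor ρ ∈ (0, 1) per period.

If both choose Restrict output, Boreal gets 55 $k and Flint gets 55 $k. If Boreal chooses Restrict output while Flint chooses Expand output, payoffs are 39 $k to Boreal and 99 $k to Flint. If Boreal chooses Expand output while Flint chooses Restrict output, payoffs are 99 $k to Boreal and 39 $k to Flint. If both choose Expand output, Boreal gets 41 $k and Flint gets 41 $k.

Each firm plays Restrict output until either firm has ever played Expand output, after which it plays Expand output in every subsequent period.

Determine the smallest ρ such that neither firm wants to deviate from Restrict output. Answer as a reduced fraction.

One-period gain from deviating is 99 − 55 = 44. The loss is 55 − 41 = 14 in every subsequent period, with present value 14·ρ/(1−ρ).
Deviation is unprofitable when 14·ρ/(1−ρ) ≥ 44, i.e. ρ/(1−ρ) ≥ 22/7.
Equivalently ρ ≥ 44/(44+14) = 22/29.

22/29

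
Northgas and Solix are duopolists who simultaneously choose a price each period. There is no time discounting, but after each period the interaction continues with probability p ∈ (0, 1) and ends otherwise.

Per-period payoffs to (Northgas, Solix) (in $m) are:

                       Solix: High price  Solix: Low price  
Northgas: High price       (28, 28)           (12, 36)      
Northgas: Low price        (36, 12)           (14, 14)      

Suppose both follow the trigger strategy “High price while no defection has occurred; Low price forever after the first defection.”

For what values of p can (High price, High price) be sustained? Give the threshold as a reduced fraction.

4/11

Expected cooperation value is 28 + p·28 + p²·28 + … = 28/(1−p); deviation gives 36 + p·14/(1−p).
28 ≥ 36(1−p) + 14p ⇒ 22p ≥ 8 ⇒ p ≥ 8/22 = 4/11.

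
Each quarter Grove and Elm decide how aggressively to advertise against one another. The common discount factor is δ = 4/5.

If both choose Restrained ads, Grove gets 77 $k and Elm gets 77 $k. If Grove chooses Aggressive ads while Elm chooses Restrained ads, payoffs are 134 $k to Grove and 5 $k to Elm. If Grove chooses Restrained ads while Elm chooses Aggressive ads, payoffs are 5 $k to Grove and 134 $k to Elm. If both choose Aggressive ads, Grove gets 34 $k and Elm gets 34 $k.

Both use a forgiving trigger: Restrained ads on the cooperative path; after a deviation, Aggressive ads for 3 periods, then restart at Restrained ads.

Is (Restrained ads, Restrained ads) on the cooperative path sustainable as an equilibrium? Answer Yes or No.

A one-shot deviation gives 134 now, then 34 for 3 periods, then back to 77.
Gain from deviating: (134−77) today; loss: (77−34) in each of the next 3 periods.
No-deviation condition: (77−34)(δ+…+δ^3) ≥ 134−77, i.e. δ+…+δ^3 ≥ 57/43.
At δ = 4/5: δ+…+δ^3 = 1.9520 ≥ 1.3256.
So cooperation is sustainable.

Yes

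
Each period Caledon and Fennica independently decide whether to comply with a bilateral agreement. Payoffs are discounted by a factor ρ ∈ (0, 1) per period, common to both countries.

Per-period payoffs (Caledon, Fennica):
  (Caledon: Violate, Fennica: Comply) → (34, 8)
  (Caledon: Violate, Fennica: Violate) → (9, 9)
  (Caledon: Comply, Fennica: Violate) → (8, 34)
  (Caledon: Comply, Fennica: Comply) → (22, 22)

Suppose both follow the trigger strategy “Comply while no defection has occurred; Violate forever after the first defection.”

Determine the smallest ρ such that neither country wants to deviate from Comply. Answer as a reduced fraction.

12/25

22/(1−ρ) ≥ 34 + 9ρ/(1−ρ)
22 ≥ 34 − 25ρ
ρ ≥ 12/25.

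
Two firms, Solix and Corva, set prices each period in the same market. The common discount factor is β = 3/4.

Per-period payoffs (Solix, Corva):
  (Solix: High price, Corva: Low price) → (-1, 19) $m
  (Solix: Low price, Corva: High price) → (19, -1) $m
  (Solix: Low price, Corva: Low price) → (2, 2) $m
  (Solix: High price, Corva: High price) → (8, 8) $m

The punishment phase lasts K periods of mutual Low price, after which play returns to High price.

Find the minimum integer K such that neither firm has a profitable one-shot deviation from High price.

4

Need Σ_{k=1}^{K} β^k ≥ (19−8)/(8−2) = 1.8333 at β = 3/4.
At K = 3 the sum is 1.7344 < 1.8333; at K = 4 it is 2.0508 ≥ 1.8333.
So the minimum punishment length is K = 4.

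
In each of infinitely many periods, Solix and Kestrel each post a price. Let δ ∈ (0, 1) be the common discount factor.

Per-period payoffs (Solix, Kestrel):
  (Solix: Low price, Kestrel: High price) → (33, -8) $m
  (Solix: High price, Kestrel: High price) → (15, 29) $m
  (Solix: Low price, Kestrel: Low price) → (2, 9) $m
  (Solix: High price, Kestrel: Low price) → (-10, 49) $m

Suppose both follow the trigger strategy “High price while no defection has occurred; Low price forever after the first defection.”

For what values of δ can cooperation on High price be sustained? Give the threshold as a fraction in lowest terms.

18/31

For Solix: deviation gain 33−15 = 18, per-period punishment loss 15−2 = 13. IC gives δ ≥ 18/31.
For Kestrel: gain 20, loss 20 per period, so δ ≥ 20/40 = 1/2.
The tighter constraint is Solix's, so cooperation needs δ ≥ 18/31.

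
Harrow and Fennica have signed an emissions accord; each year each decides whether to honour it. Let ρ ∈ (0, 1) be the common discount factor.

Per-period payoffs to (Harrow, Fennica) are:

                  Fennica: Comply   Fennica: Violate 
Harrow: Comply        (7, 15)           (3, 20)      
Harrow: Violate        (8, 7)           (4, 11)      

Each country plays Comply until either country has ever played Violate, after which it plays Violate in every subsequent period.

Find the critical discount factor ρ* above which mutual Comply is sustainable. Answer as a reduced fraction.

5/9

Harrow's threshold: (8−7)/(8−4) = 1/4.
Fennica's threshold: (20−15)/(20−11) = 5/9.
1/4 < 5/9, so Fennica binds and ρ* = 5/9.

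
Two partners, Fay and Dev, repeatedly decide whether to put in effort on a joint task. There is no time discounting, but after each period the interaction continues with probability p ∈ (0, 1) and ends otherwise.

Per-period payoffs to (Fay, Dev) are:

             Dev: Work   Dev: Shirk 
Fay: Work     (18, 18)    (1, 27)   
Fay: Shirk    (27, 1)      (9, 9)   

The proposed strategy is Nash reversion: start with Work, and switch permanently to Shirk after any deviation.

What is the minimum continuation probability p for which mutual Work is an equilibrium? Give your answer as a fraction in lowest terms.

Expected cooperation value is 18 + p·18 + p²·18 + … = 18/(1−p); deviation gives 27 + p·9/(1−p).
18 ≥ 27(1−p) + 9p ⇒ 18p ≥ 9 ⇒ p ≥ 9/18 = 1/2.

1/2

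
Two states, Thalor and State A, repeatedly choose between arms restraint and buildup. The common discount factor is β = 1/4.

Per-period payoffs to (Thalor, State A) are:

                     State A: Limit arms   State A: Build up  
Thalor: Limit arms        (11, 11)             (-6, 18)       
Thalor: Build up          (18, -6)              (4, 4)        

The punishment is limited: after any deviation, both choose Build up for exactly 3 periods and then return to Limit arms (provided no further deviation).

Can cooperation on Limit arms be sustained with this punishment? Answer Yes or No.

No

Comparing payoff streams over the 4 periods until play realigns: cooperate → 11(1+β+…+β^3); deviate → 18 + 4(β+…+β^3).
Cooperation is sustained iff (11−4)(β+…+β^3) ≥ 18−11.
β+…+β^3 = 1/4·(1−(1/4)^3)/(1−1/4) = 0.3281, and (18−11)/(11−4) = 1.0000.
0.3281 < 1.0000, so cooperation is not sustainable.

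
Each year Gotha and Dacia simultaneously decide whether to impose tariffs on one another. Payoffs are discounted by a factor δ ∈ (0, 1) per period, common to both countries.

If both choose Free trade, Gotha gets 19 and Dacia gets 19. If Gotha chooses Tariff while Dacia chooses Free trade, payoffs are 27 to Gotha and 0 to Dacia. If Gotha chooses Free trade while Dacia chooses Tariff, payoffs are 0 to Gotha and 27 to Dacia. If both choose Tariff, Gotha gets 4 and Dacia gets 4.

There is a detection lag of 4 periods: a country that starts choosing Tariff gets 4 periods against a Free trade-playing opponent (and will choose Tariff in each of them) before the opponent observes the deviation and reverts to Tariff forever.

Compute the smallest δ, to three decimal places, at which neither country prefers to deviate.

The best deviation is to choose Tariff for all 4 undetected periods, earning 27 each, then 4 forever once detected.
Deviation value: 27(1−δ^4)/(1−δ) + 4δ^4/(1−δ); cooperation value: 19/(1−δ).
IC: 19 ≥ 27(1−δ^4) + 4δ^4 = 27 − 23δ^4.
So δ^4 ≥ 8/23, giving δ ≥ (8/23)^(1/4) ≈ 0.768.

0.768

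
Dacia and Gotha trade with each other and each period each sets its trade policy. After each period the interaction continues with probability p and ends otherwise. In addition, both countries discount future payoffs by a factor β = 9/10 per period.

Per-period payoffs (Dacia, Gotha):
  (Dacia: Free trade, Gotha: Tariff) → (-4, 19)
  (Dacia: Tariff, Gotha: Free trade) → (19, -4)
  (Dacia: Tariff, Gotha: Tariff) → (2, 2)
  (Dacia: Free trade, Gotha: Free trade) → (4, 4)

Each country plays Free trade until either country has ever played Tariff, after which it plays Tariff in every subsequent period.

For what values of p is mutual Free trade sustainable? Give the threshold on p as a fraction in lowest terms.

50/51

With continuation probability p and discount β, the effective per-period discount factor is βp.
Grim-trigger IC: βp ≥ (19−4)/(19−2) = 15/17.
So p ≥ (15/17)/(9/10) = 50/51.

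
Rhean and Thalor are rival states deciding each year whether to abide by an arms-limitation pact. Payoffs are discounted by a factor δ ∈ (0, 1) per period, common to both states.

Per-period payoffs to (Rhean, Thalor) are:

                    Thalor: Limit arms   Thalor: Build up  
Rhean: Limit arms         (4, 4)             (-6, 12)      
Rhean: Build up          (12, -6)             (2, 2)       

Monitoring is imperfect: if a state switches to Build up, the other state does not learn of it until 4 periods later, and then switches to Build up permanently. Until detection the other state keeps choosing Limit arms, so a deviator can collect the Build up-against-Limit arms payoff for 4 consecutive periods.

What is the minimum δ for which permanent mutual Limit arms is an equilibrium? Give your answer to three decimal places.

0.946

The best deviation is to choose Build up for all 4 undetected periods, earning 12 each, then 2 forever once detected.
Deviation value: 12(1−δ^4)/(1−δ) + 2δ^4/(1−δ); cooperation value: 4/(1−δ).
IC: 4 ≥ 12(1−δ^4) + 2δ^4 = 12 − 10δ^4.
So δ^4 ≥ 8/10 = 4/5, giving δ ≥ (4/5)^(1/4) ≈ 0.946.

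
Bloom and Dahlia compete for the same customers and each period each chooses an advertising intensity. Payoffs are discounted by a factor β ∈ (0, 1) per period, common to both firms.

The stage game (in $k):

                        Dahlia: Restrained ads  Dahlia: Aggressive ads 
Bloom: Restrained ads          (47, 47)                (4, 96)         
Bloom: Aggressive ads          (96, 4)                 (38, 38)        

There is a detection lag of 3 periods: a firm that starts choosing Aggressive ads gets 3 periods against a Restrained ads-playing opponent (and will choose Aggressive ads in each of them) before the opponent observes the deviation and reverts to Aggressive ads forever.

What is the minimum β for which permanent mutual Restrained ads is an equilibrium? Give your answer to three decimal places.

The best deviation is to choose Aggressive ads for all 3 undetected periods, earning 96 each, then 38 forever once detected.
Deviation value: 96(1−β^3)/(1−β) + 38β^3/(1−β); cooperation value: 47/(1−β).
IC: 47 ≥ 96(1−β^3) + 38β^3 = 96 − 58β^3.
So β^3 ≥ 49/58, giving β ≥ (49/58)^(1/3) ≈ 0.945.

0.945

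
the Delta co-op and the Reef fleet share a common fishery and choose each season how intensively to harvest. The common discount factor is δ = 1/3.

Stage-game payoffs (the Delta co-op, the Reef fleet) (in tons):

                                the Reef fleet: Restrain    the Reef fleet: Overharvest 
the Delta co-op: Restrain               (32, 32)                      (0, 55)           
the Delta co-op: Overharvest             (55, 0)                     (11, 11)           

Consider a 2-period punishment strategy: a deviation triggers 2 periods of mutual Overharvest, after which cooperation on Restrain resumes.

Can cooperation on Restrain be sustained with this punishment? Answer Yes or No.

No

A one-shot deviation gives 55 now, then 11 for 2 periods, then back to 32.
Gain from deviating: (55−32) today; loss: (32−11) in each of the next 2 periods.
No-deviation condition: (32−11)(δ+…+δ^2) ≥ 55−32, i.e. δ+…+δ^2 ≥ 23/21.
At δ = 1/3: δ+…+δ^2 = 0.4444 < 1.0952.
So cooperation is not sustainable.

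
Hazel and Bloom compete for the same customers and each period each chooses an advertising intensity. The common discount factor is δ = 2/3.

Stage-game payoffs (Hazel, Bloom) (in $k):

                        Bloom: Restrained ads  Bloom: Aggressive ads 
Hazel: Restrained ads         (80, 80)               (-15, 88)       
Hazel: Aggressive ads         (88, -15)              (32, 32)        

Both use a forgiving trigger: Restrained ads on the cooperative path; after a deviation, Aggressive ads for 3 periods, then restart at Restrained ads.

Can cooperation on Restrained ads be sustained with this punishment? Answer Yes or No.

Comparing payoff streams over the 4 periods until play realigns: cooperate → 80(1+δ+…+δ^3); deviate → 88 + 32(δ+…+δ^3).
Cooperation is sustained iff (80−32)(δ+…+δ^3) ≥ 88−80.
δ+…+δ^3 = 2/3·(1−(2/3)^3)/(1−2/3) = 1.4074, and (88−80)/(80−32) = 0.1667.
1.4074 ≥ 0.1667, so cooperation is sustainable.

Yes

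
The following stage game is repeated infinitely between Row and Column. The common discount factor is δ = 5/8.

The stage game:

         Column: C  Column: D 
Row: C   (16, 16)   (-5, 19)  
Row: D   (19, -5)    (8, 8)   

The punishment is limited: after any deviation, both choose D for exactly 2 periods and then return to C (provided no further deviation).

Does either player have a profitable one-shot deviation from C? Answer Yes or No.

Comparing payoff streams over the 3 periods until play realigns: cooperate → 16(1+δ+…+δ^2); deviate → 19 + 8(δ+…+δ^2).
Cooperation is sustained iff (16−8)(δ+…+δ^2) ≥ 19−16.
δ+…+δ^2 = 5/8·(1−(5/8)^2)/(1−5/8) = 1.0156, and (19−16)/(16−8) = 0.3750.
1.0156 ≥ 0.3750, so cooperation is sustainable.

No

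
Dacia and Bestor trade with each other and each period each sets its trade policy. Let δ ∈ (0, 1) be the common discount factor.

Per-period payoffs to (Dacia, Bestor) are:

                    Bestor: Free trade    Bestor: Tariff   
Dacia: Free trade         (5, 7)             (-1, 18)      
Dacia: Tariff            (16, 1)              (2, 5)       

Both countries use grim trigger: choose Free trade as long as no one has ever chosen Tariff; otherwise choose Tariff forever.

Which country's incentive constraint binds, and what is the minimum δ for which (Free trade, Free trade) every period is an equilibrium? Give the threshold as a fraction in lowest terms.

Bestor; δ ≥ 11/13

Dacia: cooperation gives 5 each period; deviation gives 16 once then 2 forever.
  5/(1−δ) ≥ 16 + 2δ/(1−δ) ⇒ δ ≥ 11/14.
Bestor: cooperation gives 7 each period; deviation gives 18 once then 5 forever.
  δ ≥ 11/13.
Both must hold, so the binding constraint is Bestor's: δ ≥ 11/13.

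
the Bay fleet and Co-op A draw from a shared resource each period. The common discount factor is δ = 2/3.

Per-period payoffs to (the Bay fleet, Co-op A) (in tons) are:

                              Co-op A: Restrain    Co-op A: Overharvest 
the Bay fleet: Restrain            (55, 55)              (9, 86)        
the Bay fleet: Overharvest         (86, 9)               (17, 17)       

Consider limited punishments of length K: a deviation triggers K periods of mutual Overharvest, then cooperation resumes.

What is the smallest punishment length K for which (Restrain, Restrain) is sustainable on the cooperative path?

Need Σ_{k=1}^{K} δ^k ≥ (86−55)/(55−17) = 0.8158 at δ = 2/3.
At K = 1 the sum is 0.6667 < 0.8158; at K = 2 it is 1.1111 ≥ 0.8158.
So the minimum punishment length is K = 2.

2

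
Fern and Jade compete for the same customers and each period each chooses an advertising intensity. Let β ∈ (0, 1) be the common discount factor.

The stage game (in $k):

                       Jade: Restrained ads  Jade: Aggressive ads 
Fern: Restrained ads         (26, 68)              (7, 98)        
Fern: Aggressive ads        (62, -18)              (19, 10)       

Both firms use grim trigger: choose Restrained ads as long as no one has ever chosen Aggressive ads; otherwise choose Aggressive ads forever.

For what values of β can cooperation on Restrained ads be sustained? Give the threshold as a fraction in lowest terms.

36/43

For Fern: deviation gain 62−26 = 36, per-period punishment loss 26−19 = 7. IC gives β ≥ 36/43.
For Jade: gain 30, loss 58 per period, so β ≥ 30/88 = 15/44.
The tighter constraint is Fern's, so cooperation needs β ≥ 36/43.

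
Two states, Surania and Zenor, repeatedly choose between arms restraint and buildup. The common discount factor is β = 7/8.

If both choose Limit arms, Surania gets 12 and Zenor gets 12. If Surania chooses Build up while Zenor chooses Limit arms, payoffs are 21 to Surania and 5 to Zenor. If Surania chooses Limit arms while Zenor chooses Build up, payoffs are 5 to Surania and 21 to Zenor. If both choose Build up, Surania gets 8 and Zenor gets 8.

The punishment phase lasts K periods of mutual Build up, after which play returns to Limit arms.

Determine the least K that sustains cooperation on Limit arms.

Need Σ_{k=1}^{K} β^k ≥ (21−12)/(12−8) = 2.2500 at β = 7/8.
At K = 2 the sum is 1.6406 < 2.2500; at K = 3 it is 2.3105 ≥ 2.2500.
So the minimum punishment length is K = 3.

3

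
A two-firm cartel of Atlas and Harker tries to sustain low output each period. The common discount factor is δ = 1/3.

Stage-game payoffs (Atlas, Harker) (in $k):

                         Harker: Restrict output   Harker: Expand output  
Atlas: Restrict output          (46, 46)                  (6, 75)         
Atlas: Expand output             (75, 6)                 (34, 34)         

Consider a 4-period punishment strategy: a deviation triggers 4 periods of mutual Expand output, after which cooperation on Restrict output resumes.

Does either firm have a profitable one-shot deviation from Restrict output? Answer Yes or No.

IC: δ+…+δ^4 ≥ (75−46)/(46−34) = 29/12.
At δ = 1/3: partial sum = 0.4938 < 2.4167. Cooperation not sustainable.

Yes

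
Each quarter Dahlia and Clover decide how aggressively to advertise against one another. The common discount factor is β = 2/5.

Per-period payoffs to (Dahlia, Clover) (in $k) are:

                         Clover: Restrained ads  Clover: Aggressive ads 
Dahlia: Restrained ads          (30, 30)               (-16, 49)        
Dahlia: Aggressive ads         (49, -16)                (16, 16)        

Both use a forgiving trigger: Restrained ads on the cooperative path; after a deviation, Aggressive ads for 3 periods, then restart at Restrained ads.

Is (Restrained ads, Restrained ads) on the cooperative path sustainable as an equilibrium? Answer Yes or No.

No

A one-shot deviation gives 49 now, then 16 for 3 periods, then back to 30.
Gain from deviating: (49−30) today; loss: (30−16) in each of the next 3 periods.
No-deviation condition: (30−16)(β+…+β^3) ≥ 49−30, i.e. β+…+β^3 ≥ 19/14.
At β = 2/5: β+…+β^3 = 0.6240 < 1.3571.
So cooperation is not sustainable.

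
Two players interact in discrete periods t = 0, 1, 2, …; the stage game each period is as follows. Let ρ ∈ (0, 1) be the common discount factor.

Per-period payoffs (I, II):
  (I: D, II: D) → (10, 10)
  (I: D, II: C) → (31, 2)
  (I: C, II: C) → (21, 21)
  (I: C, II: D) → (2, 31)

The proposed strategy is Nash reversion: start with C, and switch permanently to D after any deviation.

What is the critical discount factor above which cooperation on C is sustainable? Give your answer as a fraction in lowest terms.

10/21

One-period gain from deviating is 31 − 21 = 10. The loss is 21 − 10 = 11 in every subsequent period, with present value 11·ρ/(1−ρ).
Deviation is unprofitable when 11·ρ/(1−ρ) ≥ 10, i.e. ρ/(1−ρ) ≥ 10/11.
Equivalently ρ ≥ 10/(10+11) = 10/21.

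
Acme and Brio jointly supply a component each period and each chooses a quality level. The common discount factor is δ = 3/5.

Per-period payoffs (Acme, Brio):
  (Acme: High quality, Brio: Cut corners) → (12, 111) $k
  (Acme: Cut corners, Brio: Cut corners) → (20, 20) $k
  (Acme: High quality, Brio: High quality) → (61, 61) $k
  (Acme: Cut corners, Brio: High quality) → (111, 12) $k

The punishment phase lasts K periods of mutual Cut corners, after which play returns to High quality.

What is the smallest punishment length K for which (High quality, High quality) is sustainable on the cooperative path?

4

Need Σ_{k=1}^{K} δ^k ≥ (111−61)/(61−20) = 1.2195 at δ = 3/5.
At K = 3 the sum is 1.1760 < 1.2195; at K = 4 it is 1.3056 ≥ 1.2195.
So the minimum punishment length is K = 4.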